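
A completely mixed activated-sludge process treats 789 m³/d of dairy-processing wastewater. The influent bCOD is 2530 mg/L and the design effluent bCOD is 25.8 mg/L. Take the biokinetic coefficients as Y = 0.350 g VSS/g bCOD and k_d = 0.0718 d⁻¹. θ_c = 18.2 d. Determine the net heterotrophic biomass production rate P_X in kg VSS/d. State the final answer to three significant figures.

P_X ≈ 300 kg VSS/d

Y_obs = Y / (1 + k_d θ_c) = 0.350 / (1 + 0.0718 × 18.2) = 0.350 / 2.307 = 0.1517.
Mass of bCOD removed per day: Q(S₀ − S) = 789 × 2504 g/m³ = 1976 kg/d.
Biomass produced: P_X = Y_obs·Q·ΔS = 0.1517 × 1976 ≈ 299.8 kg VSS/d.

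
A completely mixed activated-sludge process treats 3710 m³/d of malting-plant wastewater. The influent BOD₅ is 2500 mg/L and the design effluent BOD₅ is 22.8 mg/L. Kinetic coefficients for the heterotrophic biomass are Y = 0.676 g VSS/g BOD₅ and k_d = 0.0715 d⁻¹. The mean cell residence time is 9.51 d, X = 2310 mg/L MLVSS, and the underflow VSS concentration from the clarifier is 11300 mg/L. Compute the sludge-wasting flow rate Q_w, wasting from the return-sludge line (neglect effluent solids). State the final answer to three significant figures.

From the SRT design equation V = Y Q (S₀−S) θ_c / [X (1 + k_d θ_c)] = 0.676 × 3710 × (2500 − 22.8) × 9.51 / [2310 × (1 + 0.0715 × 9.51)] = 5.91×10^7 / 3881 = 15225 m³.
Q_w = (V·X)/(θ_c X_r) = 15225 × 2310 / (9.51 × 11300) = 327.3 m³/d.

Q_w ≈ 327 m³/d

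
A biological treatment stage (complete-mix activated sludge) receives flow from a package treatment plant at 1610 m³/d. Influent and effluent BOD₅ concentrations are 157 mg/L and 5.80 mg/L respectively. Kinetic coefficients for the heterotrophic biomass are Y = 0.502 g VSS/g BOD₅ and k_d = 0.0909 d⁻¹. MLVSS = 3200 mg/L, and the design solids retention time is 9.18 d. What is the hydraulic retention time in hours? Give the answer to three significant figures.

τ ≈ 2.85 h

Rearranging the biomass balance for a CMAS with decay, V = Y·Q·ΔS·θ_c / [X·(1+k_d θ_c)] = 0.502 × 1610 × (157 − 5.80) × 9.18 / [3200 × (1 + 0.0909 × 9.18)] = 1.12×10^6 / 5870 = 191.1 m³.
HRT = V/Q = 191.1 m³ / 1610 m³·d⁻¹ = 0.1187 d × 24 = 2.849 h.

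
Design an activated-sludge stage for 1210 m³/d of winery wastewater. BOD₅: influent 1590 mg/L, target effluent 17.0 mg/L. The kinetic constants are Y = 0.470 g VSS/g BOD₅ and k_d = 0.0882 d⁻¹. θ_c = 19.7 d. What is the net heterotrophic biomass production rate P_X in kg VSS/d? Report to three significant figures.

P_X ≈ 327 kg VSS/d

The observed yield is Y_obs = Y/(1 + k_d·θ_c) = 0.470 / (1 + 0.0882 × 19.7) = 0.470 / 2.738 = 0.1717 g VSS per g BOD₅ removed.
Substrate removed = Q·(S₀ − S) = 1210 m³/d × (1590 − 17.0) g/m³ = 1.9×10^6 g/d = 1903 kg/d.
P_X = Y_obs · Q(S₀ − S) = 0.1717 × 1903 = 326.8 kg VSS/d.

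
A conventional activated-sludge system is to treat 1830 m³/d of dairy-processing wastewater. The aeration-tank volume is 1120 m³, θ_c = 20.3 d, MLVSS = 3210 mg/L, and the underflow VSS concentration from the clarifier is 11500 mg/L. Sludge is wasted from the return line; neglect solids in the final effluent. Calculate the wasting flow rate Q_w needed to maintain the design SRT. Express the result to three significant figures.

Q_w ≈ 15.4 m³/d

Wasting from the return line (neglecting effluent solids): Q_w = V·X / (θ_c·X_r) = 1120 × 3210 / (20.3 × 11500) = 15.40 m³/d.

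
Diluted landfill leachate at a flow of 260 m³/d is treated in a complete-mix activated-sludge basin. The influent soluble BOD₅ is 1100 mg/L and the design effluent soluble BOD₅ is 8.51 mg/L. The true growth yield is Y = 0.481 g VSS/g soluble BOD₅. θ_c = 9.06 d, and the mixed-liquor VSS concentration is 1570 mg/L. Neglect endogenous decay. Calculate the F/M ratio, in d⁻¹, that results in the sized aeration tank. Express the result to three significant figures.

V·X = Y·Q·ΔS·θ_c gives V = 0.481 × 260 × (1100 − 8.51) × 9.06 / 1570 = 787.7 m³.
Food-to-microorganism ratio F/M = Q S₀ / (V X) = 260 × 1100 / (787.7 × 1570) = 0.2313 d⁻¹.

F/M ≈ 0.231 d⁻¹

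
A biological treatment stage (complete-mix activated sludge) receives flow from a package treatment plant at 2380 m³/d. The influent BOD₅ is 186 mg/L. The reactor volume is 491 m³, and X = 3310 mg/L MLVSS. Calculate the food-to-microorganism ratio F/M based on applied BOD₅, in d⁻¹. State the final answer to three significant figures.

F/M ≈ 0.272 d⁻¹

F/M = applied load / biomass = Q·S₀/(V·X) = 2380 × 186 / (491.0 × 3310) = 0.2724 d⁻¹.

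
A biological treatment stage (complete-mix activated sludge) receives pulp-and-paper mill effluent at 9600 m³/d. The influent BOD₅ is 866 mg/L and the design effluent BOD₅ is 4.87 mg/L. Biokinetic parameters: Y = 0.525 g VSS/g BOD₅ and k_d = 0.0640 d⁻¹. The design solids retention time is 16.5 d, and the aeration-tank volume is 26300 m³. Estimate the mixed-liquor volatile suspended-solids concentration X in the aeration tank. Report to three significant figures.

From V·X·(1 + k_d·θ_c) = Y·Q·(S₀ − S)·θ_c: X = 0.525 × 9600 × (866 − 4.87) × 16.5 / [26300 × (1 + 0.0640 × 16.5)] = 1324 mg/L.

X ≈ 1320 mg/L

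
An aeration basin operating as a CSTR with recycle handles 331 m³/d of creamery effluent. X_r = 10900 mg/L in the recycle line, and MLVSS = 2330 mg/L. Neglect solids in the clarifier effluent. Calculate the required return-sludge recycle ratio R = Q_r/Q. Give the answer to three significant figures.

Mass balance around the secondary clarifier (neglecting effluent solids): R = X / (X_r − X) = 2330 / (10900 − 2330) = 0.2719.

R ≈ 0.272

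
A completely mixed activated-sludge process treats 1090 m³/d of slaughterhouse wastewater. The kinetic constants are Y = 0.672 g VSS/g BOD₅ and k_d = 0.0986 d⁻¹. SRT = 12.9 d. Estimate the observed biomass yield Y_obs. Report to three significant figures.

Y_obs ≈ 0.296 g VSS/g BOD₅

Y_obs = Y / (1 + k_d θ_c) = 0.672 / (1 + 0.0986 × 12.9) = 0.672 / 2.272 = 0.2958.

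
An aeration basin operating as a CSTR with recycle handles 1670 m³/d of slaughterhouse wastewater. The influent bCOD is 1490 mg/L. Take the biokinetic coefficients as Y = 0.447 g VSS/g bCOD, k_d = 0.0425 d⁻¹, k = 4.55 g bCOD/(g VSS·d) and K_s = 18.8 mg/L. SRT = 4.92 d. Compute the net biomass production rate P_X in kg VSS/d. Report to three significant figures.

P_X ≈ 918 kg VSS/d

For a completely mixed reactor with recycle the Lawrence–McCarty relation gives S = K_s·(1 + k_d·θ_c) / [θ_c·(Y·k − k_d) − 1] = 18.8 × (1 + 0.0425 × 4.92) / [4.92 × (0.447 × 4.55 − 0.0425) − 1] = 22.73 / 8.797 = 2.584 mg/L.
The observed yield is Y_obs = Y/(1 + k_d·θ_c) = 0.447 / (1 + 0.0425 × 4.92) = 0.447 / 1.209 = 0.3697 g VSS per g bCOD removed.
Q·(S₀ − S) = 1670 × (1490 − 2.58) × 10⁻³ = 2484 kg/d removed.
P_X = Y_obs · Q(S₀ − S) = 0.3697 × 2484 = 918.3 kg VSS/d.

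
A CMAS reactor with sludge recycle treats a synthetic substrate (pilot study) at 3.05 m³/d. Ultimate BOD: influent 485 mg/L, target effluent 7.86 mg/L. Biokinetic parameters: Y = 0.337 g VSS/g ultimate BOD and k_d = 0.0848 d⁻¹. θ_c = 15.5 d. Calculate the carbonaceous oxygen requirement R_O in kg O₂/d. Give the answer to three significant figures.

Y_obs = Y / (1 + k_d θ_c) = 0.337 / (1 + 0.0848 × 15.5) = 0.337 / 2.314 = 0.1456.
Mass of ultimate BOD removed per day: Q(S₀ − S) = 3.05 × 477.1 g/m³ = 1.455 kg/d.
P_X = Y_obs·Q·(S₀ − S) = 0.1456 × 1.455 = 0.2119 kg VSS/d.
R_O = Q·(S₀ − S) − 1.42·P_X = 1.455 − 1.42 × 0.2119 = 1.154 kg O₂/d.

R_O ≈ 1.15 kg O₂/d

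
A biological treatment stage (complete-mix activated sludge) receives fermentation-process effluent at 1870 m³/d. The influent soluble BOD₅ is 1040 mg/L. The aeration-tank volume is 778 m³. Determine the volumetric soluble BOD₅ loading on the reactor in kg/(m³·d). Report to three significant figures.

L_v ≈ 2.50 kg soluble BOD₅/(m³·d)

Applied soluble BOD₅ load per unit volume = Q·S₀/V = (1870 × 1040/1000)/778.0 = 2.500 kg soluble BOD₅·m⁻³·d⁻¹.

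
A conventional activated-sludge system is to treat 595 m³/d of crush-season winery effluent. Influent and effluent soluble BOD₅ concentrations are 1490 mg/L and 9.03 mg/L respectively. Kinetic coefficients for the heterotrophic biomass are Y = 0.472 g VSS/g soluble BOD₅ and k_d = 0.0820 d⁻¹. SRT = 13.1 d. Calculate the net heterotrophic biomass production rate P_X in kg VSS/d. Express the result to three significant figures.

Y_obs = Y / (1 + k_d θ_c) = 0.472 / (1 + 0.0820 × 13.1) = 0.472 / 2.074 = 0.2276.
ΔS = 1490 − 9.03 = 1481 mg/L, so the substrate removal rate is 595 × 1481/1000 = 881.2 kg soluble BOD₅/d.
Biomass produced: P_X = Y_obs·Q·ΔS = 0.2276 × 881.2 ≈ 200.5 kg VSS/d.

P_X ≈ 201 kg VSS/d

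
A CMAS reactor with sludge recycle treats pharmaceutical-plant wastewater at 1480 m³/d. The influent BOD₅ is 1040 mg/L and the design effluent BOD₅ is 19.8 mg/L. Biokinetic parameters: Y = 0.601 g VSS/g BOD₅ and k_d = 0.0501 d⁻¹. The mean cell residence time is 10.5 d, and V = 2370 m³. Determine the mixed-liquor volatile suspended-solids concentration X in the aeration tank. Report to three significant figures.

X ≈ 2630 mg/L

Solving the biomass balance for X: X = Y Q (S₀−S) θ_c / [V (1+k_d θ_c)] = 0.601 × 1480 × (1040 − 19.8) × 10.5 / [2370 × (1 + 0.0501 × 10.5)] = 2634 mg/L.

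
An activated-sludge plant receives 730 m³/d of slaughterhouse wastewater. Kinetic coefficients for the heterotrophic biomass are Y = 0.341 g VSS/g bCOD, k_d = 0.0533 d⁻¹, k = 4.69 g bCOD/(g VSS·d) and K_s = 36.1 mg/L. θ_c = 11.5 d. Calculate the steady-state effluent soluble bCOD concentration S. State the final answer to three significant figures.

From the Monod/SRT balance for a CMAS, S = K_s·(1+k_d θ_c)/[θ_c·(Y k − k_d) − 1] = 36.1 × (1 + 0.0533 × 11.5) / [11.5 × (0.341 × 4.69 − 0.0533) − 1] = 58.23 / 16.78 = 3.470 mg/L.

S ≈ 3.47 mg/L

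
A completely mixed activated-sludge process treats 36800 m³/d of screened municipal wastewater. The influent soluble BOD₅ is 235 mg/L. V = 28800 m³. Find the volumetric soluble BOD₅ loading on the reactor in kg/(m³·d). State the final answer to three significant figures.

Applied soluble BOD₅ load per unit volume = Q·S₀/V = (36800 × 235/1000)/28800 = 0.3003 kg soluble BOD₅·m⁻³·d⁻¹.

L_v ≈ 0.300 kg soluble BOD₅/(m³·d)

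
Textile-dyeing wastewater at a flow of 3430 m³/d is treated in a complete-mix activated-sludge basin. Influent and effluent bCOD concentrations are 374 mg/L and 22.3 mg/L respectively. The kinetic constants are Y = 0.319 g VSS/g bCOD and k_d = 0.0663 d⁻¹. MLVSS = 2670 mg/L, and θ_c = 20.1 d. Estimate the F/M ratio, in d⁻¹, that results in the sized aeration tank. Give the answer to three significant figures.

F/M ≈ 0.387 d⁻¹

Steady-state biomass mass balance: V·X·(1 + k_d·θ_c) = Y·Q·(S₀ − S)·θ_c, so V = 0.319 × 3430 × (374 − 22.3) × 20.1 / [2670 × (1 + 0.0663 × 20.1)] = 7.73×10^6 / 6228 = 1242 m³.
Food-to-microorganism ratio F/M = Q S₀ / (V X) = 3430 × 374 / (1242 × 2670) = 0.3869 d⁻¹.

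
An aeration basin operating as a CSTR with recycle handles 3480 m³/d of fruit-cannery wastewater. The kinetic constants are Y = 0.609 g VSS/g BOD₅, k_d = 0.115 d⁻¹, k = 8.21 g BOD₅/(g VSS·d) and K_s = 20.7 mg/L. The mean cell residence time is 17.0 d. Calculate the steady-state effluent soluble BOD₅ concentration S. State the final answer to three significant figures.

S ≈ 0.746 mg/L

From the Monod/SRT balance for a CMAS, S = K_s·(1+k_d θ_c)/[θ_c·(Y k − k_d) − 1] = 20.7 × (1 + 0.115 × 17.0) / [17.0 × (0.609 × 8.21 − 0.115) − 1] = 61.17 / 82.04 = 0.7456 mg/L.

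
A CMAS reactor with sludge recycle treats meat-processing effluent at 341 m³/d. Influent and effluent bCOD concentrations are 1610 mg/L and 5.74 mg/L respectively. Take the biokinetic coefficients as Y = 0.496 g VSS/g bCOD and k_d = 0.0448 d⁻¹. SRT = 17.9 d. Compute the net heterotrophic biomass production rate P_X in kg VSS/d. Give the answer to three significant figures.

P_X ≈ 151 kg VSS/d

Y_obs = Y / (1 + k_d θ_c) = 0.496 / (1 + 0.0448 × 17.9) = 0.496 / 1.802 = 0.2753.
Q·(S₀ − S) = 341 × (1610 − 5.74) × 10⁻³ = 547.1 kg/d removed.
Net biomass production P_X = Y_obs × Q·(S₀ − S) = 0.2753 × 547.1 = 150.6 kg VSS/d.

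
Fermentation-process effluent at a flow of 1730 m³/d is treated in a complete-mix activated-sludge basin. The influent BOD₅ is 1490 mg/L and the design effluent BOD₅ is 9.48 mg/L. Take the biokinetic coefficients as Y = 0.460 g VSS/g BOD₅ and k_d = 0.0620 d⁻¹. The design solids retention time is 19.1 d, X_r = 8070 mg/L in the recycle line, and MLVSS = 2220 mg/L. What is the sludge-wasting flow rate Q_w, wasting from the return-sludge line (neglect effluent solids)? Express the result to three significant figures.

Q_w ≈ 66.8 m³/d

From the SRT design equation V = Y Q (S₀−S) θ_c / [X (1 + k_d θ_c)] = 0.460 × 1730 × (1490 − 9.48) × 19.1 / [2220 × (1 + 0.0620 × 19.1)] = 2.25×10^7 / 4849 = 4641 m³.
Q_w = (V·X)/(θ_c X_r) = 4641 × 2220 / (19.1 × 8070) = 66.84 m³/d.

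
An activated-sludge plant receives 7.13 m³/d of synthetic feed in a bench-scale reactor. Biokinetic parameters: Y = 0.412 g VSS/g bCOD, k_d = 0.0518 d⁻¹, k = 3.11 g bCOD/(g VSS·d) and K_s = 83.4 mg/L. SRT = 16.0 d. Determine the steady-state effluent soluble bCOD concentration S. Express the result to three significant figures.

S ≈ 8.17 mg/L

For a completely mixed reactor with recycle the Lawrence–McCarty relation gives S = K_s·(1 + k_d·θ_c) / [θ_c·(Y·k − k_d) − 1] = 83.4 × (1 + 0.0518 × 16.0) / [16.0 × (0.412 × 3.11 − 0.0518) − 1] = 152.5 / 18.67 = 8.168 mg/L.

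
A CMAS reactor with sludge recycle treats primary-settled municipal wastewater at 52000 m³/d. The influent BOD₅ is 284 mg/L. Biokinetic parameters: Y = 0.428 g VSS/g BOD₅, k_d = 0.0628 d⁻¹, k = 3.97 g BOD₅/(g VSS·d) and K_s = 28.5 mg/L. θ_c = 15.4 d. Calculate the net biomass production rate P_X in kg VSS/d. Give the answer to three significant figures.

P_X ≈ 3190 kg VSS/d

Effluent substrate depends only on kinetics and SRT: S = K_s(1 + k_d θ_c) / [θ_c(Yk − k_d) − 1] = 28.5 × (1 + 0.0628 × 15.4) / [15.4 × (0.428 × 3.97 − 0.0628) − 1] = 56.06 / 24.20 = 2.317 mg/L.
Y_obs = Y / (1 + k_d θ_c) = 0.428 / (1 + 0.0628 × 15.4) = 0.428 / 1.967 = 0.2176.
Mass of BOD₅ removed per day: Q(S₀ − S) = 52000 × 281.7 g/m³ = 14647 kg/d.
Net biomass production P_X = Y_obs × Q·(S₀ − S) = 0.2176 × 14647 = 3187 kg VSS/d.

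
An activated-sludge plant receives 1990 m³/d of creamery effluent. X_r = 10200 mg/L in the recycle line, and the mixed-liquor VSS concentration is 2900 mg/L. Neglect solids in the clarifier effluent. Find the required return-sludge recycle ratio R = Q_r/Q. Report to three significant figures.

R ≈ 0.397

Mass balance around the secondary clarifier (neglecting effluent solids): R = X / (X_r − X) = 2900 / (10200 − 2900) = 0.3973.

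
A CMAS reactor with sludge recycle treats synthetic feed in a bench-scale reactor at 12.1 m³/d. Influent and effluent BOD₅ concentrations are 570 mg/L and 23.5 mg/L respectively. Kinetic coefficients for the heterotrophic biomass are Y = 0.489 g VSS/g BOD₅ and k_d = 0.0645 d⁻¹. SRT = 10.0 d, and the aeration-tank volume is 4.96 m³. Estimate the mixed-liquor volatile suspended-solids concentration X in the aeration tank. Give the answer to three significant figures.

X ≈ 3960 mg/L

X = Y·Q·ΔS·θ_c / [V·(1 + k_d θ_c)] = 0.489 × 12.1 × (570 − 23.5) × 10.0 / [4.96 × (1 + 0.0645 × 10.0)] = 3963 mg/L.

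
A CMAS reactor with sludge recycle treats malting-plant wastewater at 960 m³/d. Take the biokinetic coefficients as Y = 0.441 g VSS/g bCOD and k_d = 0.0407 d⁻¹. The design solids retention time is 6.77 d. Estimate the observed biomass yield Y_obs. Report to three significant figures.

Y_obs ≈ 0.346 g VSS/g bCOD

Y_obs = Y / (1 + k_d θ_c) = 0.441 / (1 + 0.0407 × 6.77) = 0.441 / 1.276 = 0.3457.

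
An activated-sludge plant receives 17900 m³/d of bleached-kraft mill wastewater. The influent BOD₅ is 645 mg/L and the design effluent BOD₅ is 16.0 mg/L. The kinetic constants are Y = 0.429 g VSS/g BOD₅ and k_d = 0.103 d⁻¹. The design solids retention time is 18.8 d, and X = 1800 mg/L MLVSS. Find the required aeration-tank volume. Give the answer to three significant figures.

V ≈ 17200 m³

From the SRT design equation V = Y Q (S₀−S) θ_c / [X (1 + k_d θ_c)] = 0.429 × 17900 × (645 − 16.0) × 18.8 / [1800 × (1 + 0.103 × 18.8)] = 9.08×10^7 / 5286 = 17180 m³.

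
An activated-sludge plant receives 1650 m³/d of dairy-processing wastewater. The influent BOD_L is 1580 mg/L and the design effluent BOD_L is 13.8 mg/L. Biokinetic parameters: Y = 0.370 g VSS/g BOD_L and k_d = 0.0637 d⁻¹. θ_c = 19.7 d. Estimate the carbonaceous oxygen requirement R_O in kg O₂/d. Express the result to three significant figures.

The observed yield is Y_obs = Y/(1 + k_d·θ_c) = 0.370 / (1 + 0.0637 × 19.7) = 0.370 / 2.255 = 0.1641 g VSS per g BOD_L removed.
Mass of BOD_L removed per day: Q(S₀ − S) = 1650 × 1566 g/m³ = 2584 kg/d.
Net sludge production P_X = 0.1641 × 2584 = 424.0 kg VSS/d.
R_O = Q·ΔS − 1.42 P_X = 2584 − 602.1 = 1982 kg O₂/d.

R_O ≈ 1980 kg O₂/d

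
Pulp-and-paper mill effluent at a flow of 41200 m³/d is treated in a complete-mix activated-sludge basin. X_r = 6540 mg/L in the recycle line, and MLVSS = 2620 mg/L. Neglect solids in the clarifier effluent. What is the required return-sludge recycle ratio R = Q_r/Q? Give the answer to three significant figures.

R = Q_r/Q = X/(X_r − X) = 2620 / (6540 − 2620) = 0.6684.

R ≈ 0.668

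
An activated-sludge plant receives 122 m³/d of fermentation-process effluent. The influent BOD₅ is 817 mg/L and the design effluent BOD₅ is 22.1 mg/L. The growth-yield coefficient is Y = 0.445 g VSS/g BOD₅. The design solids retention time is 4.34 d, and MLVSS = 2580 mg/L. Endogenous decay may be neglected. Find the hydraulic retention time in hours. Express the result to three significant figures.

Biomass mass balance (decay neglected): V·X = Y·Q·(S₀ − S)·θ_c, so V = 0.445 × 122 × (817 − 22.1) × 4.34 / 2580 = 72.59 m³.
HRT = V/Q = 72.59 m³ / 122 m³·d⁻¹ = 0.5950 d × 24 = 14.28 h.

τ ≈ 14.3 h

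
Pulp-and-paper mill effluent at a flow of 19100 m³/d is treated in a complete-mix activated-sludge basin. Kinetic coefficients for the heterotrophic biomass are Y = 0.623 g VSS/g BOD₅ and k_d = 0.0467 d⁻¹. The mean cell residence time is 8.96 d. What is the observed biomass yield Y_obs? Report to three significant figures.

Y_obs ≈ 0.439 g VSS/g BOD₅

Y_obs = Y / (1 + k_d θ_c) = 0.623 / (1 + 0.0467 × 8.96) = 0.623 / 1.418 = 0.4392.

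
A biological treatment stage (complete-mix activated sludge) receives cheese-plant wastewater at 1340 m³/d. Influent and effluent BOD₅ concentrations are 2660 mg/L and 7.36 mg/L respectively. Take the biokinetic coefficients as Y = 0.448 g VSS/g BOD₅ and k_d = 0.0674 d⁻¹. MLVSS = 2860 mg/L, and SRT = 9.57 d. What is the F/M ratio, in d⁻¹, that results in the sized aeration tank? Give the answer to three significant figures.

Steady-state biomass mass balance: V·X·(1 + k_d·θ_c) = Y·Q·(S₀ − S)·θ_c, so V = 0.448 × 1340 × (2660 − 7.36) × 9.57 / [2860 × (1 + 0.0674 × 9.57)] = 1.52×10^7 / 4705 = 3239 m³.
Food-to-microorganism ratio F/M = Q S₀ / (V X) = 1340 × 2660 / (3239 × 2860) = 0.3848 d⁻¹.

F/M ≈ 0.385 d⁻¹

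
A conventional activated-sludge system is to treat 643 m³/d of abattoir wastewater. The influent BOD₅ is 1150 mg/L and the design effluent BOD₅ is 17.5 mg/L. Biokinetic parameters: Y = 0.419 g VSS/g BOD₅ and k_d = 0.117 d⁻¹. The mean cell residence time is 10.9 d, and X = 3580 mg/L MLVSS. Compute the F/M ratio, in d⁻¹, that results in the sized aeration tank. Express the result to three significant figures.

F/M ≈ 0.506 d⁻¹

Steady-state biomass mass balance: V·X·(1 + k_d·θ_c) = Y·Q·(S₀ − S)·θ_c, so V = 0.419 × 643 × (1150 − 17.5) × 10.9 / [3580 × (1 + 0.117 × 10.9)] = 3.33×10^6 / 8146 = 408.3 m³.
F/M = Q·S₀ / (V·X) = 643 × 1150 / (408.3 × 3580) = 0.5059 g BOD₅·(g VSS·d)⁻¹.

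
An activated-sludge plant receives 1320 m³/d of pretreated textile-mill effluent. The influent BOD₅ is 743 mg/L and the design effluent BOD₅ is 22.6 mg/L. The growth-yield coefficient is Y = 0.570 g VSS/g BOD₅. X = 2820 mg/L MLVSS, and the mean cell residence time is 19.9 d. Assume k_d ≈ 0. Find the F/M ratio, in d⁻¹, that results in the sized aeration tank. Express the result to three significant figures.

Biomass mass balance (decay neglected): V·X = Y·Q·(S₀ − S)·θ_c, so V = 0.570 × 1320 × (743 − 22.6) × 19.9 / 2820 = 3825 m³.
Food-to-microorganism ratio F/M = Q S₀ / (V X) = 1320 × 743 / (3825 × 2820) = 0.09093 d⁻¹.

F/M ≈ 0.0909 d⁻¹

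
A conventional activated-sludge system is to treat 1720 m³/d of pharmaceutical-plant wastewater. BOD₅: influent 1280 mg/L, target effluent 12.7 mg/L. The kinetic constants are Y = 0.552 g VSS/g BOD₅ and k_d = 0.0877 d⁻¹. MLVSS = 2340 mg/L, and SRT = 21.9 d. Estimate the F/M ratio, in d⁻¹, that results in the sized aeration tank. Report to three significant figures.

Steady-state biomass mass balance: V·X·(1 + k_d·θ_c) = Y·Q·(S₀ − S)·θ_c, so V = 0.552 × 1720 × (1280 − 12.7) × 21.9 / [2340 × (1 + 0.0877 × 21.9)] = 2.64×10^7 / 6834 = 3856 m³.
Food-to-microorganism ratio F/M = Q S₀ / (V X) = 1720 × 1280 / (3856 × 2340) = 0.2440 d⁻¹.

F/M ≈ 0.244 d⁻¹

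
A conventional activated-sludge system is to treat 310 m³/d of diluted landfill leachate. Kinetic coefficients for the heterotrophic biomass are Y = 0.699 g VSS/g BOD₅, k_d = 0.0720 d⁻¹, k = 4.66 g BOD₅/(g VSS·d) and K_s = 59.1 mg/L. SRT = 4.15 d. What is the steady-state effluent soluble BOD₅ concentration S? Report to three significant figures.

S ≈ 6.28 mg/L

For a completely mixed reactor with recycle the Lawrence–McCarty relation gives S = K_s·(1 + k_d·θ_c) / [θ_c·(Y·k − k_d) − 1] = 59.1 × (1 + 0.0720 × 4.15) / [4.15 × (0.699 × 4.66 − 0.0720) − 1] = 76.76 / 12.22 = 6.282 mg/L.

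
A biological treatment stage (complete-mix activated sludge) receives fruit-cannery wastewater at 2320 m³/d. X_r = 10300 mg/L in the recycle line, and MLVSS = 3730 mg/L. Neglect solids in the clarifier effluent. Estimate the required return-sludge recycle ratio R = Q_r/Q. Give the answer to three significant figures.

Mass balance around the secondary clarifier (neglecting effluent solids): R = X / (X_r − X) = 3730 / (10300 − 3730) = 0.5677.

R ≈ 0.568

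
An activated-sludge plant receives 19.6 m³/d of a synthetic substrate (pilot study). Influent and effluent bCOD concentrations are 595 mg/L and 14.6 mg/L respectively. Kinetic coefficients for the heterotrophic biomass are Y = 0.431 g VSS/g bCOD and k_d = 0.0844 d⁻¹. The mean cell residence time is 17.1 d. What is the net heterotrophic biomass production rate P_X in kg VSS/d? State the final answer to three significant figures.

P_X ≈ 2.01 kg VSS/d

Correct the yield for decay: Y_obs = Y/(1 + k_d θ_c) = 0.431 / (1 + 0.0844 × 17.1) = 0.431 / 2.443 = 0.1764.
Substrate removed = Q·(S₀ − S) = 19.6 m³/d × (595 − 14.6) g/m³ = 1.14×10^4 g/d = 11.38 kg/d.
Biomass produced: P_X = Y_obs·Q·ΔS = 0.1764 × 11.38 ≈ 2.007 kg VSS/d.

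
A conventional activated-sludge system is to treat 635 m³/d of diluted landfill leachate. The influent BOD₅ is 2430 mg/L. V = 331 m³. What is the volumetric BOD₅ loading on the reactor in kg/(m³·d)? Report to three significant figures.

L_v ≈ 4.66 kg BOD₅/(m³·d)

Applied BOD₅ load per unit volume = Q·S₀/V = (635 × 2430/1000)/331.0 = 4.662 kg BOD₅·m⁻³·d⁻¹.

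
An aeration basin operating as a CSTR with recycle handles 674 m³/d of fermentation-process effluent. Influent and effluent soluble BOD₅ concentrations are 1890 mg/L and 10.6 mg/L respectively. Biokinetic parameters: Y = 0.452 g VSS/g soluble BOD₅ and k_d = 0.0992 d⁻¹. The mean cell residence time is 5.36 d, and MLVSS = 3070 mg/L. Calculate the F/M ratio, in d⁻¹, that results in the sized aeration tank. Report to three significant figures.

F/M ≈ 0.636 d⁻¹

From the SRT design equation V = Y Q (S₀−S) θ_c / [X (1 + k_d θ_c)] = 0.452 × 674 × (1890 − 10.6) × 5.36 / [3070 × (1 + 0.0992 × 5.36)] = 3.07×10^6 / 4702 = 652.6 m³.
F/M = applied load / biomass = Q·S₀/(V·X) = 674 × 1890 / (652.6 × 3070) = 0.6358 d⁻¹.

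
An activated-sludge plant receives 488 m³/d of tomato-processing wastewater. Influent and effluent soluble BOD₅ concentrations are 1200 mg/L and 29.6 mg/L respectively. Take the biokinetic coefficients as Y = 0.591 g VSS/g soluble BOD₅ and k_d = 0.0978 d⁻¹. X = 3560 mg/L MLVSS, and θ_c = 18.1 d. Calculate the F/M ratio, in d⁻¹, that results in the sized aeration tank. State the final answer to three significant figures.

F/M ≈ 0.266 d⁻¹

Steady-state biomass mass balance: V·X·(1 + k_d·θ_c) = Y·Q·(S₀ − S)·θ_c, so V = 0.591 × 488 × (1200 − 29.6) × 18.1 / [3560 × (1 + 0.0978 × 18.1)] = 6.11×10^6 / 9862 = 619.5 m³.
F/M = applied load / biomass = Q·S₀/(V·X) = 488 × 1200 / (619.5 × 3560) = 0.2655 d⁻¹.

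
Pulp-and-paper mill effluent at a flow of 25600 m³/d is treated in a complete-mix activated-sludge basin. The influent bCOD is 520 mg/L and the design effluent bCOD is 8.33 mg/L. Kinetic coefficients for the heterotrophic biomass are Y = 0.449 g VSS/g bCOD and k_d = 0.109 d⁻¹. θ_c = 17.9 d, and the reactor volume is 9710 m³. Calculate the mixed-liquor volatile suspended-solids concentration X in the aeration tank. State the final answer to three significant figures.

X ≈ 3670 mg/L

From V·X·(1 + k_d·θ_c) = Y·Q·(S₀ − S)·θ_c: X = 0.449 × 25600 × (520 − 8.33) × 17.9 / [9710 × (1 + 0.109 × 17.9)] = 3674 mg/L.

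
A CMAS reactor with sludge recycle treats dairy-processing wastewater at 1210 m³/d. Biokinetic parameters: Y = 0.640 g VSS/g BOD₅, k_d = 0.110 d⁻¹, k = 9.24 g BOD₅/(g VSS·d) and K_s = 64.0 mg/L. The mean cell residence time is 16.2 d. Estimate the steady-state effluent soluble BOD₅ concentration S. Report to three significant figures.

S ≈ 1.91 mg/L

Effluent substrate depends only on kinetics and SRT: S = K_s(1 + k_d θ_c) / [θ_c(Yk − k_d) − 1] = 64.0 × (1 + 0.110 × 16.2) / [16.2 × (0.640 × 9.24 − 0.110) − 1] = 178.0 / 93.02 = 1.914 mg/L.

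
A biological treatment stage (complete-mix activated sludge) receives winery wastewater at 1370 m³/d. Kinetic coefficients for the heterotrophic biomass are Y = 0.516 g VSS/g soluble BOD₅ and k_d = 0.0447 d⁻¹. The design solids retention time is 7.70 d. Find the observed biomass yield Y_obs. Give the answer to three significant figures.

Y_obs ≈ 0.384 g VSS/g soluble BOD₅

The observed yield is Y_obs = Y/(1 + k_d·θ_c) = 0.516 / (1 + 0.0447 × 7.70) = 0.516 / 1.344 = 0.3839 g VSS per g soluble BOD₅ removed.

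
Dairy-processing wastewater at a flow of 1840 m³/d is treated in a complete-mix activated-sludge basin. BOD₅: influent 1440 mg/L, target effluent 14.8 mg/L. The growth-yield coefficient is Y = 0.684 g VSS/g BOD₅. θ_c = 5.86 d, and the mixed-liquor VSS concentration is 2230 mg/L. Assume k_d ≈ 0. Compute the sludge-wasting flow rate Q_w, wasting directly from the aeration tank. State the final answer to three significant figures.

Q_w ≈ 804 m³/d

Biomass mass balance (decay neglected): V·X = Y·Q·(S₀ − S)·θ_c, so V = 0.684 × 1840 × (1440 − 14.8) × 5.86 / 2230 = 4713 m³.
With mixed-liquor wasting, θ_c = V/Q_w, so Q_w = V/θ_c = 4713/5.86 = 804.3 m³/d.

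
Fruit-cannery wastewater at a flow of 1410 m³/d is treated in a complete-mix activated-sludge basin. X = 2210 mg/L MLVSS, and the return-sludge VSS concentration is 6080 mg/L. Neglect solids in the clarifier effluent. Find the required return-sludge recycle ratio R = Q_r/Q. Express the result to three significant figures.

R ≈ 0.571

R = Q_r/Q = X/(X_r − X) = 2210 / (6080 − 2210) = 0.5711.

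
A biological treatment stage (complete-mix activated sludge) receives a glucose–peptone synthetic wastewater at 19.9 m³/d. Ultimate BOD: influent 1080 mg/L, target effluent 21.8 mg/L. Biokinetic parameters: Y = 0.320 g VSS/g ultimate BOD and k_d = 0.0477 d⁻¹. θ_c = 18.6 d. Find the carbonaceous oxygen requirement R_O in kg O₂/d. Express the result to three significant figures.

R_O ≈ 16.0 kg O₂/d

Correct the yield for decay: Y_obs = Y/(1 + k_d θ_c) = 0.320 / (1 + 0.0477 × 18.6) = 0.320 / 1.887 = 0.1696.
Substrate removed = Q·(S₀ − S) = 19.9 m³/d × (1080 − 21.8) g/m³ = 2.11×10^4 g/d = 21.06 kg/d.
P_X = Y_obs·Q·(S₀ − S) = 0.1696 × 21.06 = 3.571 kg VSS/d.
R_O = Q·(S₀ − S) − 1.42·P_X = 21.06 − 1.42 × 3.571 = 15.99 kg O₂/d.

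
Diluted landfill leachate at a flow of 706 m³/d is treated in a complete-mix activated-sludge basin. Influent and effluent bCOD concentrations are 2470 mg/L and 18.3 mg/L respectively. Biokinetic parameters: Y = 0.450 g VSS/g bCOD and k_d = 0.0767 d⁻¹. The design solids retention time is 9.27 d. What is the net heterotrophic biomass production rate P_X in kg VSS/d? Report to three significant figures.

Observed yield with endogenous decay: Y_obs = Y / (1 + k_d·θ_c) = 0.450 / (1 + 0.0767 × 9.27) = 0.450 / 1.711 = 0.2630 g VSS/g bCOD.
Mass of bCOD removed per day: Q(S₀ − S) = 706 × 2452 g/m³ = 1731 kg/d.
Net biomass production P_X = Y_obs × Q·(S₀ − S) = 0.2630 × 1731 = 455.2 kg VSS/d.

P_X ≈ 455 kg VSS/d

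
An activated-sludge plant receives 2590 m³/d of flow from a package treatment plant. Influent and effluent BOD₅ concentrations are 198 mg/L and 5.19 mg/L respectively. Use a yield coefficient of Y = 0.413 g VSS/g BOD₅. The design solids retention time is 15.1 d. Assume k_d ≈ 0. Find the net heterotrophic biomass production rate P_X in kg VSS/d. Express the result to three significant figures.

P_X ≈ 206 kg VSS/d

Since k_d ≈ 0, Y_obs = Y = 0.413 g VSS/g BOD₅.
Substrate removed = Q·(S₀ − S) = 2590 m³/d × (198 − 5.19) g/m³ = 4.99×10^5 g/d = 499.4 kg/d.
P_X = Y_obs · Q(S₀ − S) = 0.4130 × 499.4 = 206.2 kg VSS/d.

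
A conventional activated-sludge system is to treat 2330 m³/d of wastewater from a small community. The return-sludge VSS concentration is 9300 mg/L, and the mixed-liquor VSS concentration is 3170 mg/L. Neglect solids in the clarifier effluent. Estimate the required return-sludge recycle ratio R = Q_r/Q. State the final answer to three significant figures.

R ≈ 0.517

Solids balance on the clarifier gives (1+R)X = R·X_r, so R = X/(X_r − X) = 3170 / (9300 − 3170) = 0.5171.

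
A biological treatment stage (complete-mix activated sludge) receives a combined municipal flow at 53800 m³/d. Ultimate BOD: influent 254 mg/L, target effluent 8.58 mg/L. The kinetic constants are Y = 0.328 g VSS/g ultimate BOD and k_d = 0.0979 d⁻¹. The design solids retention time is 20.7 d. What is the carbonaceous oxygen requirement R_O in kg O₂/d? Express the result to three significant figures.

Correct the yield for decay: Y_obs = Y/(1 + k_d θ_c) = 0.328 / (1 + 0.0979 × 20.7) = 0.328 / 3.027 = 0.1084.
Q·(S₀ − S) = 53800 × (254 − 8.58) × 10⁻³ = 13204 kg/d removed.
Biomass synthesised: P_X = Y_obs × 13204 = 1431 kg VSS/d.
R_O = Q·ΔS − 1.42 P_X = 13204 − 2032 = 11172 kg O₂/d.

R_O ≈ 11200 kg O₂/d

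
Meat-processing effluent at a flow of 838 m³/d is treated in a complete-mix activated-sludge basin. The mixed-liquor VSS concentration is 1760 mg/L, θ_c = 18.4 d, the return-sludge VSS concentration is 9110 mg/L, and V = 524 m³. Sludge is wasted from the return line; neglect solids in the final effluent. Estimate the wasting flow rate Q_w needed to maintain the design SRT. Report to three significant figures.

Q_w ≈ 5.50 m³/d

Wasting from the return line (neglecting effluent solids): Q_w = V·X / (θ_c·X_r) = 524.0 × 1760 / (18.4 × 9110) = 5.502 m³/d.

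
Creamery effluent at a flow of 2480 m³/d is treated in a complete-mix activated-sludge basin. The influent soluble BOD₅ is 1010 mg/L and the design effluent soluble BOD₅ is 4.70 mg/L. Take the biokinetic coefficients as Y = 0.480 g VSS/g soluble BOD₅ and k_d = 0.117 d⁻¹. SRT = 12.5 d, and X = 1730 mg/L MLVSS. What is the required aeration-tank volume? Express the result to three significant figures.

V ≈ 3510 m³

Steady-state biomass mass balance: V·X·(1 + k_d·θ_c) = Y·Q·(S₀ − S)·θ_c, so V = 0.480 × 2480 × (1010 − 4.70) × 12.5 / [1730 × (1 + 0.117 × 12.5)] = 1.5×10^7 / 4260 = 3511 m³.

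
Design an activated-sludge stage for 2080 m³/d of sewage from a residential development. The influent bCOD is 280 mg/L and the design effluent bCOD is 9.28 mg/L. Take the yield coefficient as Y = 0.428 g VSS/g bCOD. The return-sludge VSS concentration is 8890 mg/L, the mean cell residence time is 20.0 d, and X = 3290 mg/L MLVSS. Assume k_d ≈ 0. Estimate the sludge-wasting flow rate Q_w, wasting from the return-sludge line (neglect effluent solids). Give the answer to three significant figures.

Q_w ≈ 27.1 m³/d

V·X = Y·Q·ΔS·θ_c gives V = 0.428 × 2080 × (280 − 9.28) × 20.0 / 3290 = 1465 m³.
θ_c = V·X/(Q_w·X_r) when wasting from the recycle, so Q_w = V·X/(θ_c·X_r) = 1465 × 3290 / (20.0 × 8890) = 27.11 m³/d.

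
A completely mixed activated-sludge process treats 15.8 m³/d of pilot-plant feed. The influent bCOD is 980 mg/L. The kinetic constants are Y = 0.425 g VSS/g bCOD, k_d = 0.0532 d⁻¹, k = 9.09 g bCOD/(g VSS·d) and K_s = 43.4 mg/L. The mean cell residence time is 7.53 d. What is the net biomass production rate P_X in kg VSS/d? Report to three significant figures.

For a completely mixed reactor with recycle the Lawrence–McCarty relation gives S = K_s·(1 + k_d·θ_c) / [θ_c·(Y·k − k_d) − 1] = 43.4 × (1 + 0.0532 × 7.53) / [7.53 × (0.425 × 9.09 − 0.0532) − 1] = 60.79 / 27.69 = 2.195 mg/L.
Correct the yield for decay: Y_obs = Y/(1 + k_d θ_c) = 0.425 / (1 + 0.0532 × 7.53) = 0.425 / 1.401 = 0.3034.
Substrate removed = Q·(S₀ − S) = 15.8 m³/d × (980 − 2.20) g/m³ = 1.54×10^4 g/d = 15.45 kg/d.
So the net sludge growth is P_X = 0.3034 × 15.45 = 4.688 kg VSS/d.

P_X ≈ 4.69 kg VSS/d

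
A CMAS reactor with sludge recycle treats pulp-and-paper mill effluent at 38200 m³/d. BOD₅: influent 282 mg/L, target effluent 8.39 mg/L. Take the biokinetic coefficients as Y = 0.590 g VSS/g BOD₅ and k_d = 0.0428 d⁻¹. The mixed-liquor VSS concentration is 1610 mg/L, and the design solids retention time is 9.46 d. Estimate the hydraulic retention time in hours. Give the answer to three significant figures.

Steady-state biomass mass balance: V·X·(1 + k_d·θ_c) = Y·Q·(S₀ − S)·θ_c, so V = 0.590 × 38200 × (282 − 8.39) × 9.46 / [1610 × (1 + 0.0428 × 9.46)] = 5.83×10^7 / 2262 = 25791 m³.
τ = V/Q = 25791/38200 = 0.6752 d, or 16.20 h.

τ ≈ 16.2 h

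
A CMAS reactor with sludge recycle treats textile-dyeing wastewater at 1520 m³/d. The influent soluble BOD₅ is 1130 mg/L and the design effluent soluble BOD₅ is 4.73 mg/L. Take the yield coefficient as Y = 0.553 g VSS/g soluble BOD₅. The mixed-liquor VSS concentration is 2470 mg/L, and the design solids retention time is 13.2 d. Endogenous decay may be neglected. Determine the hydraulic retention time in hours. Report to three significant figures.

With k_d = 0 the design equation reduces to V = Y Q (S₀−S) θ_c / X = 0.553 × 1520 × (1130 − 4.73) × 13.2 / 2470 = 5055 m³.
HRT = V/Q = 5055 m³ / 1520 m³·d⁻¹ = 3.326 d × 24 = 79.81 h.

τ ≈ 79.8 h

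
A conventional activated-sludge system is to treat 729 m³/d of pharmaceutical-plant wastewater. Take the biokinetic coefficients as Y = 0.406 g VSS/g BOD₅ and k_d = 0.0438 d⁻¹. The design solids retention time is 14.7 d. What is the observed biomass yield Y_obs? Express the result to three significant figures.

Y_obs ≈ 0.247 g VSS/g BOD₅

The observed yield is Y_obs = Y/(1 + k_d·θ_c) = 0.406 / (1 + 0.0438 × 14.7) = 0.406 / 1.644 = 0.2470 g VSS per g BOD₅ removed.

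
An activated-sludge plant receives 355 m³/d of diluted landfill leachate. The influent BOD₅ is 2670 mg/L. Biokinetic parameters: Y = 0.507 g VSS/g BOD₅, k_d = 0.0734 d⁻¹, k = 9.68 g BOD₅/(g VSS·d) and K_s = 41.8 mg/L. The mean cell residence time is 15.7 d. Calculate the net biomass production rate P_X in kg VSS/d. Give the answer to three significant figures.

Effluent substrate depends only on kinetics and SRT: S = K_s(1 + k_d θ_c) / [θ_c(Yk − k_d) − 1] = 41.8 × (1 + 0.0734 × 15.7) / [15.7 × (0.507 × 9.68 − 0.0734) − 1] = 89.97 / 74.90 = 1.201 mg/L.
The observed yield is Y_obs = Y/(1 + k_d·θ_c) = 0.507 / (1 + 0.0734 × 15.7) = 0.507 / 2.152 = 0.2356 g VSS per g BOD₅ removed.
Substrate removed = Q·(S₀ − S) = 355 m³/d × (2670 − 1.20) g/m³ = 9.47×10^5 g/d = 947.4 kg/d.
So the net sludge growth is P_X = 0.2356 × 947.4 = 223.2 kg VSS/d.

P_X ≈ 223 kg VSS/d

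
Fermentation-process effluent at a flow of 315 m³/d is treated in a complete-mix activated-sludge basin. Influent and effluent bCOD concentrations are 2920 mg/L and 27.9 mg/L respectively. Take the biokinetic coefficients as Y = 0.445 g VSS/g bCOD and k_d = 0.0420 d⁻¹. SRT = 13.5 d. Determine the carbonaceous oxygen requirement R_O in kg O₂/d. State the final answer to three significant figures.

Observed yield with endogenous decay: Y_obs = Y / (1 + k_d·θ_c) = 0.445 / (1 + 0.0420 × 13.5) = 0.445 / 1.567 = 0.2840 g VSS/g bCOD.
Mass of bCOD removed per day: Q(S₀ − S) = 315 × 2892 g/m³ = 911.0 kg/d.
P_X = Y_obs·Q·(S₀ − S) = 0.2840 × 911.0 = 258.7 kg VSS/d.
R_O = Q·(S₀ − S) − 1.42·P_X = 911.0 − 1.42 × 258.7 = 543.6 kg O₂/d.

R_O ≈ 544 kg O₂/d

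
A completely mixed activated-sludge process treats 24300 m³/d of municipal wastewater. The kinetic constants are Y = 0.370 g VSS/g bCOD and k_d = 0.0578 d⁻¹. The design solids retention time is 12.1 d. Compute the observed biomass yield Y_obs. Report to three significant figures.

Y_obs = Y / (1 + k_d θ_c) = 0.370 / (1 + 0.0578 × 12.1) = 0.370 / 1.699 = 0.2177.

Y_obs ≈ 0.218 g VSS/g bCOD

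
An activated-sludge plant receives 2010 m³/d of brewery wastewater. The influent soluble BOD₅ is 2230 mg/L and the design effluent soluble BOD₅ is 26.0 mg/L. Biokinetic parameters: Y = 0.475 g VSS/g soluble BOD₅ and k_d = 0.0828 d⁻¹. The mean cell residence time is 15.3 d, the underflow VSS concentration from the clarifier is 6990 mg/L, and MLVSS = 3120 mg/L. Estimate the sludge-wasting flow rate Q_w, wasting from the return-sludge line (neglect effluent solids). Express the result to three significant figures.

Steady-state biomass mass balance: V·X·(1 + k_d·θ_c) = Y·Q·(S₀ − S)·θ_c, so V = 0.475 × 2010 × (2230 − 26.0) × 15.3 / [3120 × (1 + 0.0828 × 15.3)] = 3.22×10^7 / 7073 = 4552 m³.
Q_w = (V·X)/(θ_c X_r) = 4552 × 3120 / (15.3 × 6990) = 132.8 m³/d.

Q_w ≈ 133 m³/d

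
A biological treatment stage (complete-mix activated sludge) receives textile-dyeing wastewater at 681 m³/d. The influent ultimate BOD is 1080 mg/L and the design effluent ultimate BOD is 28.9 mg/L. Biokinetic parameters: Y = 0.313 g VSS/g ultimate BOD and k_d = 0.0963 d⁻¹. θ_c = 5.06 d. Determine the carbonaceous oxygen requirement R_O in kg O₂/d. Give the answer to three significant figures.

R_O ≈ 502 kg O₂/d

The observed yield is Y_obs = Y/(1 + k_d·θ_c) = 0.313 / (1 + 0.0963 × 5.06) = 0.313 / 1.487 = 0.2105 g VSS per g ultimate BOD removed.
Substrate removed = Q·(S₀ − S) = 681 m³/d × (1080 − 28.9) g/m³ = 7.16×10^5 g/d = 715.8 kg/d.
Biomass synthesised: P_X = Y_obs × 715.8 = 150.6 kg VSS/d.
R_O = Q·(S₀ − S) − 1.42·P_X = 715.8 − 1.42 × 150.6 = 501.9 kg O₂/d.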